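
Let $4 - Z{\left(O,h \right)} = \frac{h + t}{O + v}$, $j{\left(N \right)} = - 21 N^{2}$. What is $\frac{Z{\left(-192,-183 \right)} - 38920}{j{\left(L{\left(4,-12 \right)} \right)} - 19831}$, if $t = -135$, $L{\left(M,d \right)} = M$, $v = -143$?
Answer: $\frac{1862454}{965135} \approx 1.9297$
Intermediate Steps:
$Z{\left(O,h \right)} = 4 - \frac{-135 + h}{-143 + O}$ ($Z{\left(O,h \right)} = 4 - \frac{h - 135}{O - 143} = 4 - \frac{-135 + h}{-143 + O}$)
$\frac{Z{\left(-192,-183 \right)} - 38920}{j{\left(L{\left(4,-12 \right)} \right)} - 19831} = \frac{\frac{-437 - -183 + 4 \left(-192\right)}{-143 - 192} - 38920}{- 21 \cdot 4^{2} - 19831} = \frac{\frac{-437 + 183 - 768}{-335} - 38920}{\left(-21\right) 16 - 19831} = \frac{\left(- \frac{1}{335}\right) \left(-1022\right) - 38920}{-336 - 19831} = \frac{\frac{1022}{335} - 38920}{-20167} = \left(- \frac{13037178}{335}\right) \left(- \frac{1}{20167}\right) = \frac{1862454}{965135}$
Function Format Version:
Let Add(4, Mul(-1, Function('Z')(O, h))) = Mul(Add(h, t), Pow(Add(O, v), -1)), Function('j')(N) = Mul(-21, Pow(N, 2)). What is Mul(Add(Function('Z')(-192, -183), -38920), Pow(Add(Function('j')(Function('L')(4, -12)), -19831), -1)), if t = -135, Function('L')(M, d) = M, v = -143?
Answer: Rational(1862454, 965135) ≈ 1.9297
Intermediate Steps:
Function('Z')(O, h) = Add(4, Mul(-1, Pow(Add(-143, O), -1), Add(-135, h))) (Function('Z')(O, h) = Add(4, Mul(-1, Mul(Add(h, -135), Pow(Add(O, -143), -1)))) = Add(4, Mul(-1, Mul(Add(-135, h), Pow(Add(-143, O), -1)))) = Add(4, Mul(-1, Mul(Pow(Add(-143, O), -1), Add(-135, h)))) = Add(4, Mul(-1, Pow(Add(-143, O), -1), Add(-135, h))))
Mul(Add(Function('Z')(-192, -183), -38920), Pow(Add(Function('j')(Function('L')(4, -12)), -19831), -1)) = Mul(Add(Mul(Pow(Add(-143, -192), -1), Add(-437, Mul(-1, -183), Mul(4, -192))), -38920), Pow(Add(Mul(-21, Pow(4, 2)), -19831), -1)) = Mul(Add(Mul(Pow(-335, -1), Add(-437, 183, -768)), -38920), Pow(Add(Mul(-21, 16), -19831), -1)) = Mul(Add(Mul(Rational(-1, 335), -1022), -38920), Pow(Add(-336, -19831), -1)) = Mul(Add(Rational(1022, 335), -38920), Pow(-20167, -1)) = Mul(Rational(-13037178, 335), Rational(-1, 20167)) = Rational(1862454, 965135)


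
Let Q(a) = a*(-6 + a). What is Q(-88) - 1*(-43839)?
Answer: 52111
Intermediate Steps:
Q(-88) - 1*(-43839) = -88*(-6 - 88) - 1*(-43839) = -88*(-94) + 43839 = 8272 + 43839 = 52111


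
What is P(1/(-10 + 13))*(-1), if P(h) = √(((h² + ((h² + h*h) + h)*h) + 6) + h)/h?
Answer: -√537/3 ≈ -7.7244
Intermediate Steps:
P(h) = √(6 + h + h² + h*(h + 2*h²))/h (P(h) = √(((h² + ((h² + h²) + h)*h) + 6) + h)/h = √(((h² + (2*h² + h)*h) + 6) + h)/h = √(((h² + (h + 2*h²)*h) + 6) + h)/h = √(((h² + h*(h + 2*h²)) + 6) + h)/h = √((6 + h² + h*(h + 2*h²)) + h)/h = √(6 + h + h² + h*(h + 2*h²))/h)
P(1/(-10 + 13))*(-1) = (√(6 + 1/(-10 + 13) + 2*(1/(-10 + 13))² + 2*(1/(-10 + 13))³)/(1/(-10 + 13)))*(-1) = (√(6 + 1/3 + 2*(1/3)² + 2*(1/3)³)/(1/3))*(-1) = (√(6 + ⅓ + 2*(⅓)² + 2*(⅓)³)/(⅓))*(-1) = (3*√(6 + ⅓ + 2*(⅑) + 2*(1/27)))*(-1) = (3*√(6 + ⅓ + 2/9 + 2/27))*(-1) = (3*√(179/27))*(-1) = (3*(√537/9))*(-1) = (√537/3)*(-1) = -√537/3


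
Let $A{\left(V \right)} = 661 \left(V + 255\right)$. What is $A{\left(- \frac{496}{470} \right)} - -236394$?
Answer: $\frac{94999087}{235} \approx 4.0425 \cdot 10^{5}$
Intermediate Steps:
$A{\left(V \right)} = 168555 + 661 V$ ($A{\left(V \right)} = 661 \left(255 + V\right) = 168555 + 661 V$)
$A{\left(- \frac{496}{470} \right)} - -236394 = \left(168555 + 661 \left(- \frac{496}{470}\right)\right) - -236394 = \left(168555 + 661 \left(\left(-496\right) \frac{1}{470}\right)\right) + 236394 = \left(168555 + 661 \left(- \frac{248}{235}\right)\right) + 236394 = \left(168555 - \frac{163928}{235}\right) + 236394 = \frac{39446497}{235} + 236394 = \frac{94999087}{235}$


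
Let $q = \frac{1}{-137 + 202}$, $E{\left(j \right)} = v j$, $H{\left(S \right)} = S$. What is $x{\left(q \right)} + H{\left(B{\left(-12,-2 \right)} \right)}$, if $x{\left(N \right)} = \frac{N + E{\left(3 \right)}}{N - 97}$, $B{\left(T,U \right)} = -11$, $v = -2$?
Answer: $- \frac{68955}{6304} \approx -10.938$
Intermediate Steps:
$E{\left(j \right)} = - 2 j$
$q = \frac{1}{65} \approx 0.015385$
$x{\left(N \right)} = \frac{-6 + N}{-97 + N}$ ($x{\left(N \right)} = \frac{N - 6}{N - 97} = \frac{N - 6}{-97 + N} = \frac{-6 + N}{-97 + N}$)
$x{\left(q \right)} + H{\left(B{\left(-12,-2 \right)} \right)} = \frac{-6 + \frac{1}{65}}{-97 + \frac{1}{65}} - 11 = \frac{1}{- \frac{6304}{65}} \left(- \frac{389}{65}\right) - 11 = \left(- \frac{65}{6304}\right) \left(- \frac{389}{65}\right) - 11 = \frac{389}{6304} - 11 = - \frac{68955}{6304}$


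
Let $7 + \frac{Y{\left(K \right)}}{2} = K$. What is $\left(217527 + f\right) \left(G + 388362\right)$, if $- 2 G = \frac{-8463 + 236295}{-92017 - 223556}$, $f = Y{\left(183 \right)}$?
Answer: $\frac{8900841955613206}{105191} \approx 8.4616 \cdot 10^{10}$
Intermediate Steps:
$Y{\left(K \right)} = -14 + 2 K$
$f = 352$ ($f = -14 + 2 \cdot 183 = -14 + 366 = 352$)
$G = \frac{37972}{105191}$ ($G = - \frac{\left(-8463 + 236295\right) \frac{1}{-92017 - 223556}}{2} = - \frac{227832 \frac{1}{-315573}}{2} = - \frac{227832 \left(- \frac{1}{315573}\right)}{2} = \left(- \frac{1}{2}\right) \left(- \frac{75944}{105191}\right) = \frac{37972}{105191} \approx 0.36098$)
$\left(217527 + f\right) \left(G + 388362\right) = \left(217527 + 352\right) \left(\frac{37972}{105191} + 388362\right) = 217879 \cdot \frac{40852225114}{105191} = \frac{8900841955613206}{105191}$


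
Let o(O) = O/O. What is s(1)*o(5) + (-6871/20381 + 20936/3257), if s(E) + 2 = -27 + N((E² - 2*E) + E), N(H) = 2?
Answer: -1387966990/66380917 ≈ -20.909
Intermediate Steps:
o(O) = 1
s(E) = -27 (s(E) = -2 + (-27 + 2) = -2 - 25 = -27)
s(1)*o(5) + (-6871/20381 + 20936/3257) = -27*1 + (-6871/20381 + 20936/3257) = -27 + (-6871*1/20381 + 20936*(1/3257)) = -27 + (-6871/20381 + 20936/3257) = -27 + 404317769/66380917 = -1387966990/66380917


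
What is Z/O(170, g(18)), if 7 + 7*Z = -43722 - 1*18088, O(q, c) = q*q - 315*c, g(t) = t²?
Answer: 8831/73160 ≈ 0.12071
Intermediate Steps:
O(q, c) = q² - 315*c
Z = -8831 (Z = -1 + (-43722 - 1*18088)/7 = -1 + (-43722 - 18088)/7 = -1 + (⅐)*(-61810) = -1 - 8830 = -8831)
Z/O(170, g(18)) = -8831/(170² - 315*18²) = -8831/(28900 - 315*324) = -8831/(28900 - 102060) = -8831/(-73160) = -8831*(-1/73160) = 8831/73160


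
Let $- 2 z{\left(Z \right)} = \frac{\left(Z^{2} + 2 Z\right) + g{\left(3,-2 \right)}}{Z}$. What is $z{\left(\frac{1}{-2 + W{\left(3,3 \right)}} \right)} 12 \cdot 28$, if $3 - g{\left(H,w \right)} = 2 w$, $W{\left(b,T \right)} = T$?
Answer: $-1680$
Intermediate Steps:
$g{\left(H,w \right)} = 3 - 2 w$
$z{\left(Z \right)} = - \frac{7 + Z^{2} + 2 Z}{2 Z}$ ($z{\left(Z \right)} = - \frac{\left(\left(Z^{2} + 2 Z\right) + \left(3 - -4\right)\right) \frac{1}{Z}}{2} = - \frac{\left(\left(Z^{2} + 2 Z\right) + \left(3 + 4\right)\right) \frac{1}{Z}}{2} = - \frac{\left(\left(Z^{2} + 2 Z\right) + 7\right) \frac{1}{Z}}{2} = - \frac{\left(7 + Z^{2} + 2 Z\right) \frac{1}{Z}}{2} = - \frac{\frac{1}{Z} \left(7 + Z^{2} + 2 Z\right)}{2} = - \frac{7 + Z^{2} + 2 Z}{2 Z}$)
$z{\left(\frac{1}{-2 + W{\left(3,3 \right)}} \right)} 12 \cdot 28 = \frac{-7 - \frac{2 + \frac{1}{-2 + 3}}{-2 + 3}}{2 \frac{1}{-2 + 3}} \cdot 12 \cdot 28 = \frac{-7 - \frac{2 + 1^{-1}}{1}}{2 \cdot 1^{-1}} \cdot 12 \cdot 28 = \frac{-7 - 1 \left(2 + 1\right)}{2 \cdot 1} \cdot 12 \cdot 28 = \frac{1}{2} \cdot 1 \left(-7 - 1 \cdot 3\right) 12 \cdot 28 = \frac{1}{2} \cdot 1 \left(-7 - 3\right) 12 \cdot 28 = \frac{1}{2} \cdot 1 \left(-10\right) 12 \cdot 28 = \left(-5\right) 12 \cdot 28 = \left(-60\right) 28 = -1680$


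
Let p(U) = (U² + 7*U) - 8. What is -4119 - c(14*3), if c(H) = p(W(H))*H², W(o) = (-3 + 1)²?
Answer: -67623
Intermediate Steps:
W(o) = 4 (W(o) = (-2)² = 4)
p(U) = -8 + U² + 7*U
c(H) = 36*H² (c(H) = (-8 + 4² + 7*4)*H² = (-8 + 16 + 28)*H² = 36*H²)
-4119 - c(14*3) = -4119 - 36*(14*3)² = -4119 - 36*42² = -4119 - 36*1764 = -4119 - 1*63504 = -4119 - 63504 = -67623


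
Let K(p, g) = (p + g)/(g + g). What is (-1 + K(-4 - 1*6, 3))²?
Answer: 169/36 ≈ 4.6944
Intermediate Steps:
K(p, g) = (g + p)/(2*g) (K(p, g) = (g + p)/((2*g)) = (g + p)*(1/(2*g)) = (g + p)/(2*g))
(-1 + K(-4 - 1*6, 3))² = (-1 + (½)*(3 + (-4 - 1*6))/3)² = (-1 + (½)*(⅓)*(3 + (-4 - 6)))² = (-1 + (½)*(⅓)*(3 - 10))² = (-1 + (½)*(⅓)*(-7))² = (-1 - 7/6)² = (-13/6)² = 169/36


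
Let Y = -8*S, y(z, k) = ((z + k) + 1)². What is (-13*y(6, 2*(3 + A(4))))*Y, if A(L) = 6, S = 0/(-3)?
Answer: 0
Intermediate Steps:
S = 0 (S = 0*(-⅓) = 0)
y(z, k) = (1 + k + z)² (y(z, k) = ((k + z) + 1)² = (1 + k + z)²)
Y = 0 (Y = -8*0 = 0)
(-13*y(6, 2*(3 + A(4))))*Y = -13*(1 + 2*(3 + 6) + 6)²*0 = -13*(1 + 2*9 + 6)²*0 = -13*(1 + 18 + 6)²*0 = -13*25²*0 = -13*625*0 = -8125*0 = 0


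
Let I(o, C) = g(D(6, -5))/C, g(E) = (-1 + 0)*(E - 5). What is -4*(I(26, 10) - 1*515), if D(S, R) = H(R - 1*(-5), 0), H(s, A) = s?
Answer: 2058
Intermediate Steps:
D(S, R) = 5 + R (D(S, R) = R - 1*(-5) = R + 5 = 5 + R)
g(E) = 5 - E (g(E) = -(-5 + E) = 5 - E)
I(o, C) = 5/C (I(o, C) = (5 - (5 - 5))/C = (5 - 1*0)/C = (5 + 0)/C = 5/C)
-4*(I(26, 10) - 1*515) = -4*(5/10 - 1*515) = -4*(5*(1/10) - 515) = -4*(1/2 - 515) = -4*(-1029/2) = 2058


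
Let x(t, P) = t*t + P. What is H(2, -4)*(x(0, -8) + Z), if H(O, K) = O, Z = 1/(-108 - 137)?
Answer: -3922/245 ≈ -16.008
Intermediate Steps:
Z = -1/245 (Z = 1/(-245) = -1/245 ≈ -0.0040816)
x(t, P) = P + t² (x(t, P) = t² + P = P + t²)
H(2, -4)*(x(0, -8) + Z) = 2*((-8 + 0²) - 1/245) = 2*((-8 + 0) - 1/245) = 2*(-8 - 1/245) = 2*(-1961/245) = -3922/245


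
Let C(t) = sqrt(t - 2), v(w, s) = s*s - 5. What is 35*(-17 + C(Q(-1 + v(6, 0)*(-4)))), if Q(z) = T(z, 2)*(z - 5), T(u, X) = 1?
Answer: -595 + 70*sqrt(3) ≈ -473.76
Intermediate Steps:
v(w, s) = -5 + s**2 (v(w, s) = s**2 - 5 = -5 + s**2)
Q(z) = -5 + z (Q(z) = 1*(z - 5) = 1*(-5 + z) = -5 + z)
C(t) = sqrt(-2 + t)
35*(-17 + C(Q(-1 + v(6, 0)*(-4)))) = 35*(-17 + sqrt(-2 + (-5 + (-1 + (-5 + 0**2)*(-4))))) = 35*(-17 + sqrt(-2 + (-5 + (-1 + (-5 + 0)*(-4))))) = 35*(-17 + sqrt(-2 + (-5 + (-1 - 5*(-4))))) = 35*(-17 + sqrt(-2 + (-5 + (-1 + 20)))) = 35*(-17 + sqrt(-2 + (-5 + 19))) = 35*(-17 + sqrt(-2 + 14)) = 35*(-17 + sqrt(12)) = 35*(-17 + 2*sqrt(3)) = -595 + 70*sqrt(3)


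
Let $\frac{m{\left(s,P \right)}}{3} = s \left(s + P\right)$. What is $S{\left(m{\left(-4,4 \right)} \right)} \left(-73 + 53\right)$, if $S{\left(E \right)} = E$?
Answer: $0$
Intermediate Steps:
$m{\left(s,P \right)} = 3 s \left(P + s\right)$ ($m{\left(s,P \right)} = 3 s \left(s + P\right) = 3 s \left(P + s\right)$)
$S{\left(m{\left(-4,4 \right)} \right)} \left(-73 + 53\right) = 3 \left(-4\right) \left(4 - 4\right) \left(-73 + 53\right) = 3 \left(-4\right) 0 \left(-20\right) = 0 \left(-20\right) = 0$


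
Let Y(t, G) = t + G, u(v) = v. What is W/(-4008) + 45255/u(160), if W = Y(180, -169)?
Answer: 4534507/16032 ≈ 282.84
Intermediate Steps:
Y(t, G) = G + t
W = 11 (W = -169 + 180 = 11)
W/(-4008) + 45255/u(160) = 11/(-4008) + 45255/160 = 11*(-1/4008) + 45255*(1/160) = -11/4008 + 9051/32 = 4534507/16032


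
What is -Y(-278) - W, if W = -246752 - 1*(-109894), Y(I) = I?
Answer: 137136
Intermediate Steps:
W = -136858 (W = -246752 + 109894 = -136858)
-Y(-278) - W = -1*(-278) - 1*(-136858) = 278 + 136858 = 137136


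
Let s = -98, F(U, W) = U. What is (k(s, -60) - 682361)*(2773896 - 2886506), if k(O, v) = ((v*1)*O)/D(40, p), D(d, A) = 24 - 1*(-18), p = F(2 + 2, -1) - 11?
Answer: 76824906810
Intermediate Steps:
p = -7 (p = (2 + 2) - 11 = 4 - 11 = -7)
D(d, A) = 42 (D(d, A) = 24 + 18 = 42)
k(O, v) = O*v/42 (k(O, v) = ((v*1)*O)/42 = (v*O)*(1/42) = (O*v)*(1/42) = O*v/42)
(k(s, -60) - 682361)*(2773896 - 2886506) = ((1/42)*(-98)*(-60) - 682361)*(2773896 - 2886506) = (140 - 682361)*(-112610) = -682221*(-112610) = 76824906810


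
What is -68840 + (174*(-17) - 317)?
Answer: -72115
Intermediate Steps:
-68840 + (174*(-17) - 317) = -68840 + (-2958 - 317) = -68840 - 3275 = -72115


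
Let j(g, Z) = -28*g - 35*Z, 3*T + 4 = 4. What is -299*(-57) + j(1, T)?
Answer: 17015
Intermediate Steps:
T = 0 (T = -4/3 + (⅓)*4 = -4/3 + 4/3 = 0)
j(g, Z) = -35*Z - 28*g
-299*(-57) + j(1, T) = -299*(-57) + (-35*0 - 28*1) = 17043 + (0 - 28) = 17043 - 28 = 17015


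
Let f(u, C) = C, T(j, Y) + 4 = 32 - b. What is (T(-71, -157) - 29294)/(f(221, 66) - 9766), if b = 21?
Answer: 29287/9700 ≈ 3.0193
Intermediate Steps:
T(j, Y) = 7 (T(j, Y) = -4 + (32 - 1*21) = -4 + (32 - 21) = -4 + 11 = 7)
(T(-71, -157) - 29294)/(f(221, 66) - 9766) = (7 - 29294)/(66 - 9766) = -29287/(-9700) = -29287*(-1/9700) = 29287/9700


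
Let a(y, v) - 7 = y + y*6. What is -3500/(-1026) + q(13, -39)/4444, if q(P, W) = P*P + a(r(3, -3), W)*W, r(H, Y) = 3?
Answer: 7303501/2279772 ≈ 3.2036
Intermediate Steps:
a(y, v) = 7 + 7*y (a(y, v) = 7 + (y + y*6) = 7 + (y + 6*y) = 7 + 7*y)
q(P, W) = P² + 28*W (q(P, W) = P*P + (7 + 7*3)*W = P² + (7 + 21)*W = P² + 28*W)
-3500/(-1026) + q(13, -39)/4444 = -3500/(-1026) + (13² + 28*(-39))/4444 = -3500*(-1/1026) + (169 - 1092)*(1/4444) = 1750/513 - 923*1/4444 = 1750/513 - 923/4444 = 7303501/2279772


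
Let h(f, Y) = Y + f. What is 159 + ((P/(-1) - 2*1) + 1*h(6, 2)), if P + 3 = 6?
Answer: 162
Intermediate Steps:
P = 3 (P = -3 + 6 = 3)
159 + ((P/(-1) - 2*1) + 1*h(6, 2)) = 159 + ((3/(-1) - 2*1) + 1*(2 + 6)) = 159 + ((3*(-1) - 2) + 1*8) = 159 + ((-3 - 2) + 8) = 159 + (-5 + 8) = 159 + 3 = 162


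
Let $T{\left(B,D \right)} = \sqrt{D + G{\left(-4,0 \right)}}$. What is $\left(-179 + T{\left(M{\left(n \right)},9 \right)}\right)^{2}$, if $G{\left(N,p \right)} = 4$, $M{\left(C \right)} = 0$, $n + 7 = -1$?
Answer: $\left(179 - \sqrt{13}\right)^{2} \approx 30763.0$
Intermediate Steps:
$n = -8$ ($n = -7 - 1 = -8$)
$T{\left(B,D \right)} = \sqrt{4 + D}$ ($T{\left(B,D \right)} = \sqrt{D + 4} = \sqrt{4 + D}$)
$\left(-179 + T{\left(M{\left(n \right)},9 \right)}\right)^{2} = \left(-179 + \sqrt{4 + 9}\right)^{2} = \left(-179 + \sqrt{13}\right)^{2}$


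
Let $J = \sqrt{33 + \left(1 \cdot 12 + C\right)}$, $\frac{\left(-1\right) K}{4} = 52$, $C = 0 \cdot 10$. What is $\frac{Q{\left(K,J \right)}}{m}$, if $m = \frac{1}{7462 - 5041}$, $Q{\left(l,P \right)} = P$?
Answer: $7263 \sqrt{5} \approx 16241.0$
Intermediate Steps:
$C = 0$
$K = -208$ ($K = \left(-4\right) 52 = -208$)
$J = 3 \sqrt{5}$ ($J = \sqrt{33 + \left(1 \cdot 12 + 0\right)} = \sqrt{33 + \left(12 + 0\right)} = \sqrt{33 + 12} = \sqrt{45} = 3 \sqrt{5} \approx 6.7082$)
$m = \frac{1}{2421} \approx 0.00041305$
$\frac{Q{\left(K,J \right)}}{m} = 3 \sqrt{5} \frac{1}{\frac{1}{2421}} = 3 \sqrt{5} \cdot 2421 = 7263 \sqrt{5}$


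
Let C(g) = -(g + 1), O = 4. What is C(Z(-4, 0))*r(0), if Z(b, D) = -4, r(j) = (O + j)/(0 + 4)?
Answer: 3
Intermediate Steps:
r(j) = 1 + j/4 (r(j) = (4 + j)/(0 + 4) = (4 + j)/4 = (4 + j)*(1/4) = 1 + j/4)
C(g) = -1 - g (C(g) = -(1 + g) = -1 - g)
C(Z(-4, 0))*r(0) = (-1 - 1*(-4))*(1 + (1/4)*0) = (-1 + 4)*(1 + 0) = 3*1 = 3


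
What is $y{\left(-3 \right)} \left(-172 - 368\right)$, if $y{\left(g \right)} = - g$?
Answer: $-1620$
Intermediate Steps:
$y{\left(-3 \right)} \left(-172 - 368\right) = \left(-1\right) \left(-3\right) \left(-172 - 368\right) = 3 \left(-540\right) = -1620$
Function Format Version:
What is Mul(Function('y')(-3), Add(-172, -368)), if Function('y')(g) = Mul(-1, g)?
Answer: -1620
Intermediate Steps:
Mul(Function('y')(-3), Add(-172, -368)) = Mul(Mul(-1, -3), Add(-172, -368)) = Mul(3, -540) = -1620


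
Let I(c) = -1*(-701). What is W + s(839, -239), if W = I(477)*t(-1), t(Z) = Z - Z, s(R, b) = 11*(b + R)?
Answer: 6600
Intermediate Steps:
I(c) = 701
s(R, b) = 11*R + 11*b (s(R, b) = 11*(R + b) = 11*R + 11*b)
t(Z) = 0
W = 0 (W = 701*0 = 0)
W + s(839, -239) = 0 + (11*839 + 11*(-239)) = 0 + (9229 - 2629) = 0 + 6600 = 6600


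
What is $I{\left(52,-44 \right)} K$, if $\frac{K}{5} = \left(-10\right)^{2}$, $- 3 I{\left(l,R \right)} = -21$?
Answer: $3500$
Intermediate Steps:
$I{\left(l,R \right)} = 7$ ($I{\left(l,R \right)} = \left(- \frac{1}{3}\right) \left(-21\right) = 7$)
$K = 500$ ($K = 5 \left(-10\right)^{2} = 5 \cdot 100 = 500$)
$I{\left(52,-44 \right)} K = 7 \cdot 500 = 3500$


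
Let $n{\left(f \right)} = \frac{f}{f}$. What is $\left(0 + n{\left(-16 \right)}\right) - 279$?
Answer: $-278$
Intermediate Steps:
$n{\left(f \right)} = 1$
$\left(0 + n{\left(-16 \right)}\right) - 279 = \left(0 + 1\right) - 279 = 1 - 279 = -278$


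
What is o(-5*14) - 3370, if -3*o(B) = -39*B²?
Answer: 60330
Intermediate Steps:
o(B) = 13*B² (o(B) = -(-13)*B² = 13*B²)
o(-5*14) - 3370 = 13*(-5*14)² - 3370 = 13*(-70)² - 3370 = 13*4900 - 3370 = 63700 - 3370 = 60330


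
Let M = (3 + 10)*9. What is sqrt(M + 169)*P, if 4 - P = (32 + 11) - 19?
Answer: -20*sqrt(286) ≈ -338.23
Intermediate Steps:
M = 117 (M = 13*9 = 117)
P = -20 (P = 4 - ((32 + 11) - 19) = 4 - (43 - 19) = 4 - 1*24 = 4 - 24 = -20)
sqrt(M + 169)*P = sqrt(117 + 169)*(-20) = sqrt(286)*(-20) = -20*sqrt(286)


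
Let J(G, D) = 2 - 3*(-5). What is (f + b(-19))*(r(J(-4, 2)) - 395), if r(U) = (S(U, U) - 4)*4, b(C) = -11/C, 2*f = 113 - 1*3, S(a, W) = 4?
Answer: -417120/19 ≈ -21954.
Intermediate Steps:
J(G, D) = 17 (J(G, D) = 2 + 15 = 17)
f = 55 (f = (113 - 1*3)/2 = (113 - 3)/2 = (1/2)*110 = 55)
r(U) = 0 (r(U) = (4 - 4)*4 = 0*4 = 0)
(f + b(-19))*(r(J(-4, 2)) - 395) = (55 - 11/(-19))*(0 - 395) = (55 - 11*(-1/19))*(-395) = (55 + 11/19)*(-395) = (1056/19)*(-395) = -417120/19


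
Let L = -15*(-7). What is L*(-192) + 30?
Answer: -20130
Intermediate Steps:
L = 105
L*(-192) + 30 = 105*(-192) + 30 = -20160 + 30 = -20130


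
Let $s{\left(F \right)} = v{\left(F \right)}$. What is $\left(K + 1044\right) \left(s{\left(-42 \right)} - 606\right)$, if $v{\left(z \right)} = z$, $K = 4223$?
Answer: $-3413016$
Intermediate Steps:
$s{\left(F \right)} = F$
$\left(K + 1044\right) \left(s{\left(-42 \right)} - 606\right) = \left(4223 + 1044\right) \left(-42 - 606\right) = 5267 \left(-648\right) = -3413016$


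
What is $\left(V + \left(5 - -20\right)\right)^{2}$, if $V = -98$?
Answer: $5329$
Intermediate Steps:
$\left(V + \left(5 - -20\right)\right)^{2} = \left(-98 + \left(5 - -20\right)\right)^{2} = \left(-98 + \left(5 + 20\right)\right)^{2} = \left(-98 + 25\right)^{2} = \left(-73\right)^{2} = 5329$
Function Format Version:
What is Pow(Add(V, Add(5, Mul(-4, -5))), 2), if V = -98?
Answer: 5329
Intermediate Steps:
Pow(Add(V, Add(5, Mul(-4, -5))), 2) = Pow(Add(-98, Add(5, Mul(-4, -5))), 2) = Pow(Add(-98, Add(5, 20)), 2) = Pow(Add(-98, 25), 2) = Pow(-73, 2) = 5329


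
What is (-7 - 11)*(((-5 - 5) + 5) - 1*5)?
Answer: 180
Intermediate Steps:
(-7 - 11)*(((-5 - 5) + 5) - 1*5) = -18*((-10 + 5) - 5) = -18*(-5 - 5) = -18*(-10) = 180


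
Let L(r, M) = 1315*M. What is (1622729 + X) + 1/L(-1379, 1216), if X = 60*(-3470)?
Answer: 2261888452161/1599040 ≈ 1.4145e+6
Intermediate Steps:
X = -208200
(1622729 + X) + 1/L(-1379, 1216) = (1622729 - 208200) + 1/(1315*1216) = 1414529 + 1/1599040 = 2261888452161/1599040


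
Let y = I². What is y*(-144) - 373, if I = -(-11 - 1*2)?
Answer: -24709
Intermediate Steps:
I = 13 (I = -(-11 - 2) = -1*(-13) = 13)
y = 169 (y = 13² = 169)
y*(-144) - 373 = 169*(-144) - 373 = -24336 - 373 = -24709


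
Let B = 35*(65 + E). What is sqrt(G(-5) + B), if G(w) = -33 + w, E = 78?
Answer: sqrt(4967) ≈ 70.477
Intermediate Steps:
B = 5005 (B = 35*(65 + 78) = 35*143 = 5005)
sqrt(G(-5) + B) = sqrt((-33 - 5) + 5005) = sqrt(-38 + 5005) = sqrt(4967)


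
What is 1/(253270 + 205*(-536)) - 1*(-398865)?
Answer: 57193252351/143390 ≈ 3.9887e+5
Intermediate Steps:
1/(253270 + 205*(-536)) - 1*(-398865) = 1/(253270 - 109880) + 398865 = 1/143390 + 398865 = 57193252351/143390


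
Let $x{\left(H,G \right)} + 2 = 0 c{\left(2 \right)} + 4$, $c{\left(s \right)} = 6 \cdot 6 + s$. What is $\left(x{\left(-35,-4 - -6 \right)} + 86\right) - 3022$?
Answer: $-2934$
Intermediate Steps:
$c{\left(s \right)} = 36 + s$
$x{\left(H,G \right)} = 2$ ($x{\left(H,G \right)} = -2 + \left(0 \left(36 + 2\right) + 4\right) = -2 + \left(0 \cdot 38 + 4\right) = -2 + \left(0 + 4\right) = -2 + 4 = 2$)
$\left(x{\left(-35,-4 - -6 \right)} + 86\right) - 3022 = \left(2 + 86\right) - 3022 = 88 - 3022 = -2934$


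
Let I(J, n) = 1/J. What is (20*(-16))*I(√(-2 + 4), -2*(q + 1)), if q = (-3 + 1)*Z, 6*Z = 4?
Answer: -160*√2 ≈ -226.27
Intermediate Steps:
Z = ⅔ (Z = (⅙)*4 = ⅔ ≈ 0.66667)
q = -4/3 (q = (-3 + 1)*(⅔) = -2*⅔ = -4/3 ≈ -1.3333)
(20*(-16))*I(√(-2 + 4), -2*(q + 1)) = (20*(-16))/(√(-2 + 4)) = -320*√2/2 = -160*√2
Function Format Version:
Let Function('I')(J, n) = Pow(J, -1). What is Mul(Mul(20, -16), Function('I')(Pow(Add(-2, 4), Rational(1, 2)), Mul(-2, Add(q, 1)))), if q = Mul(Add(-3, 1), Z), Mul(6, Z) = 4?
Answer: Mul(-160, Pow(2, Rational(1, 2))) ≈ -226.27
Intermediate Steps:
Z = Rational(2, 3) (Z = Mul(Rational(1, 6), 4) = Rational(2, 3) ≈ 0.66667)
q = Rational(-4, 3) (q = Mul(Add(-3, 1), Rational(2, 3)) = Mul(-2, Rational(2, 3)) = Rational(-4, 3) ≈ -1.3333)
Mul(Mul(20, -16), Function('I')(Pow(Add(-2, 4), Rational(1, 2)), Mul(-2, Add(q, 1)))) = Mul(Mul(20, -16), Pow(Pow(Add(-2, 4), Rational(1, 2)), -1)) = Mul(-320, Pow(Pow(2, Rational(1, 2)), -1)) = Mul(-320, Mul(Rational(1, 2), Pow(2, Rational(1, 2)))) = Mul(-160, Pow(2, Rational(1, 2)))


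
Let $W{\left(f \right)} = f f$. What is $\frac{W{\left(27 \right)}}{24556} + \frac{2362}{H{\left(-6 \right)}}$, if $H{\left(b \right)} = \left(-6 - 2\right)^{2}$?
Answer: $\frac{7255991}{196448} \approx 36.936$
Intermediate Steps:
$H{\left(b \right)} = 64$ ($H{\left(b \right)} = \left(-8\right)^{2} = 64$)
$W{\left(f \right)} = f^{2}$
$\frac{W{\left(27 \right)}}{24556} + \frac{2362}{H{\left(-6 \right)}} = \frac{27^{2}}{24556} + \frac{2362}{64} = 729 \cdot \frac{1}{24556} + 2362 \cdot \frac{1}{64} = \frac{729}{24556} + \frac{1181}{32} = \frac{7255991}{196448}$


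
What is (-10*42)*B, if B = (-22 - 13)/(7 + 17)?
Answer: 1225/2 ≈ 612.50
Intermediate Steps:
B = -35/24 ≈ -1.4583
(-10*42)*B = -10*42*(-35/24) = -420*(-35/24) = 1225/2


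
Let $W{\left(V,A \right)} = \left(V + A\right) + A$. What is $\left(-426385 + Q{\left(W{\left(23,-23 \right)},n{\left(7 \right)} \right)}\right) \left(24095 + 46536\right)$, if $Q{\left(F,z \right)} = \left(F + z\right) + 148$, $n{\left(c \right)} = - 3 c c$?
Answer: $-30117552817$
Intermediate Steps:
$n{\left(c \right)} = - 3 c^{2}$
$W{\left(V,A \right)} = V + 2 A$ ($W{\left(V,A \right)} = \left(A + V\right) + A = V + 2 A$)
$Q{\left(F,z \right)} = 148 + F + z$
$\left(-426385 + Q{\left(W{\left(23,-23 \right)},n{\left(7 \right)} \right)}\right) \left(24095 + 46536\right) = \left(-426385 + \left(148 + \left(23 + 2 \left(-23\right)\right) - 3 \cdot 7^{2}\right)\right) \left(24095 + 46536\right) = \left(-426385 + \left(148 + \left(23 - 46\right) - 147\right)\right) 70631 = \left(-426385 - 22\right) 70631 = \left(-426407\right) 70631 = -30117552817$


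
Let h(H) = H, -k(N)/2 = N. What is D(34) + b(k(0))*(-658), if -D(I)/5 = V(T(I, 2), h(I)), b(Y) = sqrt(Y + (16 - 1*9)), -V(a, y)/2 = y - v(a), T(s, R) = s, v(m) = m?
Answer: -658*sqrt(7) ≈ -1740.9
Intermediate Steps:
k(N) = -2*N
V(a, y) = -2*y + 2*a (V(a, y) = -2*(y - a) = -2*y + 2*a)
b(Y) = sqrt(7 + Y) (b(Y) = sqrt(Y + (16 - 9)) = sqrt(Y + 7) = sqrt(7 + Y))
D(I) = 0 (D(I) = -5*(-2*I + 2*I) = -5*0 = 0)
D(34) + b(k(0))*(-658) = 0 + sqrt(7 - 2*0)*(-658) = 0 + sqrt(7 + 0)*(-658) = 0 + sqrt(7)*(-658) = 0 - 658*sqrt(7) = -658*sqrt(7)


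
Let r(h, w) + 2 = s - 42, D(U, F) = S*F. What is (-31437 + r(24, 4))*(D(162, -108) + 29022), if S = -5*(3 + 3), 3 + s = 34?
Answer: -1014639900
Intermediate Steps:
s = 31 (s = -3 + 34 = 31)
S = -30 (S = -5*6 = -30)
D(U, F) = -30*F
r(h, w) = -13 (r(h, w) = -2 + (31 - 42) = -2 - 11 = -13)
(-31437 + r(24, 4))*(D(162, -108) + 29022) = (-31437 - 13)*(-30*(-108) + 29022) = -31450*(3240 + 29022) = -31450*32262 = -1014639900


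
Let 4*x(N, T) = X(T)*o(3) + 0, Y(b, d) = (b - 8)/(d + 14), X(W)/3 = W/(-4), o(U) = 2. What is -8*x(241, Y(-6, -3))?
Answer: -42/11 ≈ -3.8182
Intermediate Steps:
X(W) = -3*W/4 (X(W) = 3*(W/(-4)) = 3*(W*(-1/4)) = 3*(-W/4) = -3*W/4)
Y(b, d) = (-8 + b)/(14 + d)
x(N, T) = -3*T/8 (x(N, T) = (-3*T/4*2 + 0)/4 = (-3*T/2 + 0)/4 = (-3*T/2)/4 = -3*T/8)
-8*x(241, Y(-6, -3)) = -(-3)*(-8 - 6)/(14 - 3) = -(-3)*-14/11 = -(-3)*(1/11)*(-14) = -(-3)*(-14)/11 = -8*21/44 = -42/11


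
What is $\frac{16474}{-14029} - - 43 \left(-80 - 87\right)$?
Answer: $- \frac{100758723}{14029} \approx -7182.2$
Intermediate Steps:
$\frac{16474}{-14029} - - 43 \left(-80 - 87\right) = 16474 \left(- \frac{1}{14029}\right) - \left(-43\right) \left(-167\right) = - \frac{16474}{14029} - 7181 = - \frac{100758723}{14029}$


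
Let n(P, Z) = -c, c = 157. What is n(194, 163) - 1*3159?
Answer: -3316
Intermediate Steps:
n(P, Z) = -157 (n(P, Z) = -1*157 = -157)
n(194, 163) - 1*3159 = -157 - 1*3159 = -157 - 3159 = -3316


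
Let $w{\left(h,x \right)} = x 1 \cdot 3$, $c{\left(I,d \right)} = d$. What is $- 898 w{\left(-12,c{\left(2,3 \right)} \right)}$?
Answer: $-8082$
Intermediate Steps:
$w{\left(h,x \right)} = 3 x$ ($w{\left(h,x \right)} = x 3 = 3 x$)
$- 898 w{\left(-12,c{\left(2,3 \right)} \right)} = - 898 \cdot 3 \cdot 3 = \left(-898\right) 9 = -8082$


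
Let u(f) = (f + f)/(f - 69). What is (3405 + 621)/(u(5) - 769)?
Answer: -128832/24613 ≈ -5.2343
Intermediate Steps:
u(f) = 2*f/(-69 + f) (u(f) = (2*f)/(-69 + f) = 2*f/(-69 + f))
(3405 + 621)/(u(5) - 769) = (3405 + 621)/(2*5/(-69 + 5) - 769) = 4026/(2*5/(-64) - 769) = 4026/(2*5*(-1/64) - 769) = 4026/(-5/32 - 769) = 4026/(-24613/32) = 4026*(-32/24613) = -128832/24613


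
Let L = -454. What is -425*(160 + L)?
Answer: 124950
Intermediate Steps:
-425*(160 + L) = -425*(160 - 454) = -425*(-294) = 124950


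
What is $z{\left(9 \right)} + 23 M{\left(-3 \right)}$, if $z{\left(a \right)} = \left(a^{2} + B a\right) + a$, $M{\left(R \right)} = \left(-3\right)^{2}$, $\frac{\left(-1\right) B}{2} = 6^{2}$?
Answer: $-351$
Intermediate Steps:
$B = -72$ ($B = - 2 \cdot 6^{2} = \left(-2\right) 36 = -72$)
$M{\left(R \right)} = 9$
$z{\left(a \right)} = a^{2} - 71 a$ ($z{\left(a \right)} = \left(a^{2} - 72 a\right) + a = a^{2} - 71 a$)
$z{\left(9 \right)} + 23 M{\left(-3 \right)} = 9 \left(-71 + 9\right) + 23 \cdot 9 = 9 \left(-62\right) + 207 = -558 + 207 = -351$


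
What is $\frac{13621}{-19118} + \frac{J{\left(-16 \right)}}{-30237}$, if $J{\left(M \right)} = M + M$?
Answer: $- \frac{411246401}{578070966} \approx -0.71141$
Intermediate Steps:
$J{\left(M \right)} = 2 M$
$\frac{13621}{-19118} + \frac{J{\left(-16 \right)}}{-30237} = \frac{13621}{-19118} + \frac{2 \left(-16\right)}{-30237} = 13621 \left(- \frac{1}{19118}\right) - - \frac{32}{30237} = - \frac{13621}{19118} + \frac{32}{30237} = - \frac{411246401}{578070966}$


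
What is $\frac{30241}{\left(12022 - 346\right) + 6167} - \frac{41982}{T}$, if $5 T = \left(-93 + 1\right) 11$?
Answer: $\frac{1888014011}{9028558} \approx 209.12$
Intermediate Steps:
$T = - \frac{1012}{5}$ ($T = \frac{\left(-93 + 1\right) 11}{5} = \frac{\left(-92\right) 11}{5} = \frac{1}{5} \left(-1012\right) = - \frac{1012}{5} \approx -202.4$)
$\frac{30241}{\left(12022 - 346\right) + 6167} - \frac{41982}{T} = \frac{30241}{\left(12022 - 346\right) + 6167} - \frac{41982}{- \frac{1012}{5}} = \frac{30241}{11676 + 6167} - - \frac{104955}{506} = \frac{30241}{17843} + \frac{104955}{506} = \frac{1888014011}{9028558}$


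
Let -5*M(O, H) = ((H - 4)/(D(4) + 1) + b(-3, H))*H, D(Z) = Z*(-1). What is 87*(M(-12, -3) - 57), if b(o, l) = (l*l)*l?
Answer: -31233/5 ≈ -6246.6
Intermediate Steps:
D(Z) = -Z
b(o, l) = l**3 (b(o, l) = l**2*l = l**3)
M(O, H) = -H*(4/3 + H**3 - H/3)/5 (M(O, H) = -((H - 4)/(-1*4 + 1) + H**3)*H/5 = -((-4 + H)/(-4 + 1) + H**3)*H/5 = -((-4 + H)/(-3) + H**3)*H/5 = -((-4 + H)*(-1/3) + H**3)*H/5 = -((4/3 - H/3) + H**3)*H/5 = -(4/3 + H**3 - H/3)*H/5 = -H*(4/3 + H**3 - H/3)/5)
87*(M(-12, -3) - 57) = 87*((1/15)*(-3)*(-4 - 3 - 3*(-3)**3) - 57) = 87*((1/15)*(-3)*(-4 - 3 - 3*(-27)) - 57) = 87*((1/15)*(-3)*(-4 - 3 + 81) - 57) = 87*((1/15)*(-3)*74 - 57) = 87*(-74/5 - 57) = 87*(-359/5) = -31233/5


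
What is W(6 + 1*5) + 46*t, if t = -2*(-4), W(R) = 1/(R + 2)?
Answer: 4785/13 ≈ 368.08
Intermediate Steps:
W(R) = 1/(2 + R)
t = 8
W(6 + 1*5) + 46*t = 1/(2 + (6 + 1*5)) + 46*8 = 1/(2 + (6 + 5)) + 368 = 1/(2 + 11) + 368 = 1/13 + 368 = 4785/13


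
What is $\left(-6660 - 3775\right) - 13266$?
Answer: $-23701$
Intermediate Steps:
$\left(-6660 - 3775\right) - 13266 = -10435 - 13266 = -23701$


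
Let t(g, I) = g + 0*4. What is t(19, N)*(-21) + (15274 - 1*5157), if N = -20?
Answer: 9718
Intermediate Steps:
t(g, I) = g (t(g, I) = g + 0 = g)
t(19, N)*(-21) + (15274 - 1*5157) = 19*(-21) + (15274 - 1*5157) = -399 + (15274 - 5157) = -399 + 10117 = 9718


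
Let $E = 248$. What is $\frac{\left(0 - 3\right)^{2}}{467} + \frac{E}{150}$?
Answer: $\frac{58583}{35025} \approx 1.6726$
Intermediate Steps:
$\frac{\left(0 - 3\right)^{2}}{467} + \frac{E}{150} = \frac{\left(0 - 3\right)^{2}}{467} + \frac{248}{150} = \left(-3\right)^{2} \cdot \frac{1}{467} + 248 \cdot \frac{1}{150} = 9 \cdot \frac{1}{467} + \frac{124}{75} = \frac{9}{467} + \frac{124}{75} = \frac{58583}{35025}$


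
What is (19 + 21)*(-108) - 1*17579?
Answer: -21899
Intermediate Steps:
(19 + 21)*(-108) - 1*17579 = 40*(-108) - 17579 = -4320 - 17579 = -21899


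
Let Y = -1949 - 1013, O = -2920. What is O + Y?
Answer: -5882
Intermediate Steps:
Y = -2962
O + Y = -2920 - 2962 = -5882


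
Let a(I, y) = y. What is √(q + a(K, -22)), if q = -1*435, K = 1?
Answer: I*√457 ≈ 21.378*I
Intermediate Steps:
q = -435
√(q + a(K, -22)) = √(-435 - 22) = √(-457) = I*√457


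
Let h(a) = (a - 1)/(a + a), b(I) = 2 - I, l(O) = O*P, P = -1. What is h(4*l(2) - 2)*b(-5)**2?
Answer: 539/20 ≈ 26.950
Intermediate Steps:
l(O) = -O (l(O) = O*(-1) = -O)
h(a) = (-1 + a)/(2*a) (h(a) = (-1 + a)/((2*a)) = (-1 + a)*(1/(2*a)) = (-1 + a)/(2*a))
h(4*l(2) - 2)*b(-5)**2 = ((-1 + (4*(-1*2) - 2))/(2*(4*(-1*2) - 2)))*(2 - 1*(-5))**2 = ((-1 + (4*(-2) - 2))/(2*(4*(-2) - 2)))*(2 + 5)**2 = ((-1 + (-8 - 2))/(2*(-8 - 2)))*7**2 = ((1/2)*(-1 - 10)/(-10))*49 = ((1/2)*(-1/10)*(-11))*49 = (11/20)*49 = 539/20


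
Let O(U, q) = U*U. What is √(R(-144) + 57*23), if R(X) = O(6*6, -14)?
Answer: √2607 ≈ 51.059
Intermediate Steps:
O(U, q) = U²
R(X) = 1296 (R(X) = (6*6)² = 36² = 1296)
√(R(-144) + 57*23) = √(1296 + 57*23) = √(1296 + 1311) = √2607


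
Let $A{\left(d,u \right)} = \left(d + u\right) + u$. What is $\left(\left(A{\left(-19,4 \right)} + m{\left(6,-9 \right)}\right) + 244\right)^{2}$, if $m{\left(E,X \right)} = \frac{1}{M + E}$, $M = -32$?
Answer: $\frac{36687249}{676} \approx 54271.0$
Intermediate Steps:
$A{\left(d,u \right)} = d + 2 u$
$m{\left(E,X \right)} = \frac{1}{-32 + E}$
$\left(\left(A{\left(-19,4 \right)} + m{\left(6,-9 \right)}\right) + 244\right)^{2} = \left(\left(\left(-19 + 2 \cdot 4\right) + \frac{1}{-32 + 6}\right) + 244\right)^{2} = \left(\left(\left(-19 + 8\right) + \frac{1}{-26}\right) + 244\right)^{2} = \left(\left(-11 - \frac{1}{26}\right) + 244\right)^{2} = \left(- \frac{287}{26} + 244\right)^{2} = \left(\frac{6057}{26}\right)^{2} = \frac{36687249}{676}$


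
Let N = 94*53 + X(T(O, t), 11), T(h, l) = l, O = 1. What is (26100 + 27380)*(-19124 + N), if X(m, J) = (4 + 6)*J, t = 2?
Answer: -750431360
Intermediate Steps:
X(m, J) = 10*J
N = 5092 (N = 94*53 + 10*11 = 4982 + 110 = 5092)
(26100 + 27380)*(-19124 + N) = (26100 + 27380)*(-19124 + 5092) = 53480*(-14032) = -750431360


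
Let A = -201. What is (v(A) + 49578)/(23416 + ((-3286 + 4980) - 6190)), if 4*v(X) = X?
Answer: 198111/75680 ≈ 2.6177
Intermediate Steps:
v(X) = X/4
(v(A) + 49578)/(23416 + ((-3286 + 4980) - 6190)) = ((1/4)*(-201) + 49578)/(23416 + ((-3286 + 4980) - 6190)) = (-201/4 + 49578)/(23416 + (1694 - 6190)) = 198111/(4*(23416 - 4496)) = (198111/4)/18920 = (198111/4)*(1/18920) = 198111/75680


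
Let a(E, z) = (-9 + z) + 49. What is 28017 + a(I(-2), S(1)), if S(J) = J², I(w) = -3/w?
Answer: 28058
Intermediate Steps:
a(E, z) = 40 + z
28017 + a(I(-2), S(1)) = 28017 + (40 + 1²) = 28017 + (40 + 1) = 28017 + 41 = 28058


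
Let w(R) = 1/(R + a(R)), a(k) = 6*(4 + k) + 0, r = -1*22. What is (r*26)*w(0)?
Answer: -143/6 ≈ -23.833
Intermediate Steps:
r = -22
a(k) = 24 + 6*k (a(k) = (24 + 6*k) + 0 = 24 + 6*k)
w(R) = 1/(24 + 7*R) (w(R) = 1/(R + (24 + 6*R)) = 1/(24 + 7*R))
(r*26)*w(0) = (-22*26)/(24 + 7*0) = -572/(24 + 0) = -572/24 = -572*1/24 = -143/6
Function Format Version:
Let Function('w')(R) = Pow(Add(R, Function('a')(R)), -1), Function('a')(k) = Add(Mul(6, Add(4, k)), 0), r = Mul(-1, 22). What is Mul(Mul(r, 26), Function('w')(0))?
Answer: Rational(-143, 6) ≈ -23.833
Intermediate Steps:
r = -22
Function('a')(k) = Add(24, Mul(6, k)) (Function('a')(k) = Add(Add(24, Mul(6, k)), 0) = Add(24, Mul(6, k)))
Function('w')(R) = Pow(Add(24, Mul(7, R)), -1) (Function('w')(R) = Pow(Add(R, Add(24, Mul(6, R))), -1) = Pow(Add(24, Mul(7, R)), -1))
Mul(Mul(r, 26), Function('w')(0)) = Mul(Mul(-22, 26), Pow(Add(24, Mul(7, 0)), -1)) = Mul(-572, Pow(Add(24, 0), -1)) = Mul(-572, Pow(24, -1)) = Mul(-572, Rational(1, 24)) = Rational(-143, 6)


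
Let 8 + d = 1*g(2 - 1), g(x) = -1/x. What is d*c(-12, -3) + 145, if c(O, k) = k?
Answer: 172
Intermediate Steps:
d = -9 (d = -8 + 1*(-1/(2 - 1)) = -8 + 1*(-1/1) = -8 + 1*(-1*1) = -8 + 1*(-1) = -8 - 1 = -9)
d*c(-12, -3) + 145 = -9*(-3) + 145 = 27 + 145 = 172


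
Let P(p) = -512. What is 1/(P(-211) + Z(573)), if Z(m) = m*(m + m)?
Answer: 1/656146 ≈ 1.5241e-6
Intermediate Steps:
Z(m) = 2*m² (Z(m) = m*(2*m) = 2*m²)
1/(P(-211) + Z(573)) = 1/(-512 + 2*573²) = 1/(-512 + 2*328329) = 1/(-512 + 656658) = 1/656146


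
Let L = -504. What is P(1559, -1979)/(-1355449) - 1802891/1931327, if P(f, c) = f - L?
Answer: -2447711130660/2617815250823 ≈ -0.93502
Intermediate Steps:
P(f, c) = 504 + f (P(f, c) = f - 1*(-504) = f + 504 = 504 + f)
P(1559, -1979)/(-1355449) - 1802891/1931327 = (504 + 1559)/(-1355449) - 1802891/1931327 = 2063*(-1/1355449) - 1802891*1/1931327 = -2063/1355449 - 1802891/1931327 = -2447711130660/2617815250823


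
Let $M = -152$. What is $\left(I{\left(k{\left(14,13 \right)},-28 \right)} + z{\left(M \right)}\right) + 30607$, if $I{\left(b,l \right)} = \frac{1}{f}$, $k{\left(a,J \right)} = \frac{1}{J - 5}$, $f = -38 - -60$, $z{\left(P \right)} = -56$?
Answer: $\frac{672123}{22} \approx 30551.0$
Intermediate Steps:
$f = 22$ ($f = -38 + 60 = 22$)
$k{\left(a,J \right)} = \frac{1}{-5 + J}$
$I{\left(b,l \right)} = \frac{1}{22}$
$\left(I{\left(k{\left(14,13 \right)},-28 \right)} + z{\left(M \right)}\right) + 30607 = \left(\frac{1}{22} - 56\right) + 30607 = - \frac{1231}{22} + 30607 = \frac{672123}{22}$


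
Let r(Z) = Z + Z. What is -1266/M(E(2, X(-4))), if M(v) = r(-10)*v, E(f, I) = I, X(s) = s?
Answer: -633/40 ≈ -15.825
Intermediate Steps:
r(Z) = 2*Z
M(v) = -20*v (M(v) = (2*(-10))*v = -20*v)
-1266/M(E(2, X(-4))) = -1266/((-20*(-4))) = -1266/80 = -1266*1/80 = -633/40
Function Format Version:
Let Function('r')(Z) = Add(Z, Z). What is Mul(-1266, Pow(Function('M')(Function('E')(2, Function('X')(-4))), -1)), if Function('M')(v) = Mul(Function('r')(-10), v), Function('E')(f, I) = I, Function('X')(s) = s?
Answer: Rational(-633, 40) ≈ -15.825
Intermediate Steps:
Function('r')(Z) = Mul(2, Z)
Function('M')(v) = Mul(-20, v) (Function('M')(v) = Mul(Mul(2, -10), v) = Mul(-20, v))
Mul(-1266, Pow(Function('M')(Function('E')(2, Function('X')(-4))), -1)) = Mul(-1266, Pow(Mul(-20, -4), -1)) = Mul(-1266, Pow(80, -1)) = Mul(-1266, Rational(1, 80)) = Rational(-633, 40)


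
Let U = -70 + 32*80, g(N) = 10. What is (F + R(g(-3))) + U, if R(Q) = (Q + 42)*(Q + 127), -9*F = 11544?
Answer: 24994/3 ≈ 8331.3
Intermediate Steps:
F = -3848/3 (F = -⅑*11544 = -3848/3 ≈ -1282.7)
R(Q) = (42 + Q)*(127 + Q)
U = 2490 (U = -70 + 2560 = 2490)
(F + R(g(-3))) + U = (-3848/3 + (5334 + 10² + 169*10)) + 2490 = (-3848/3 + (5334 + 100 + 1690)) + 2490 = (-3848/3 + 7124) + 2490 = 17524/3 + 2490 = 24994/3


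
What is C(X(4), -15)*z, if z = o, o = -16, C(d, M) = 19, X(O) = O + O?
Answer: -304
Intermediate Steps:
X(O) = 2*O
z = -16
C(X(4), -15)*z = 19*(-16) = -304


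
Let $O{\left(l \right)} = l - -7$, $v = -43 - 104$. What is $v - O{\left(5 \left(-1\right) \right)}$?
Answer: $-149$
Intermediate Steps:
$v = -147$
$O{\left(l \right)} = 7 + l$ ($O{\left(l \right)} = l + 7 = 7 + l$)
$v - O{\left(5 \left(-1\right) \right)} = -147 - \left(7 + 5 \left(-1\right)\right) = -147 - \left(7 - 5\right) = -147 - 2 = -149$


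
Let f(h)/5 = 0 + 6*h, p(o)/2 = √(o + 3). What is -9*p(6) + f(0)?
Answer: -54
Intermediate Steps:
p(o) = 2*√(3 + o) (p(o) = 2*√(o + 3) = 2*√(3 + o))
f(h) = 30*h (f(h) = 5*(0 + 6*h) = 5*(6*h) = 30*h)
-9*p(6) + f(0) = -18*√(3 + 6) + 30*0 = -18*√9 + 0 = -18*3 + 0 = -9*6 + 0 = -54 + 0 = -54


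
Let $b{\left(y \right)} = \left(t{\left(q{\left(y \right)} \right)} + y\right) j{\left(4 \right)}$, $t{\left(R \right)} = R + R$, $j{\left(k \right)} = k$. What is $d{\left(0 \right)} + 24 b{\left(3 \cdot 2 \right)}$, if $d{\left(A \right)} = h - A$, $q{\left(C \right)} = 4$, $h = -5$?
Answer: $1339$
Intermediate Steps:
$t{\left(R \right)} = 2 R$
$b{\left(y \right)} = 32 + 4 y$ ($b{\left(y \right)} = \left(2 \cdot 4 + y\right) 4 = \left(8 + y\right) 4 = 32 + 4 y$)
$d{\left(A \right)} = -5 - A$
$d{\left(0 \right)} + 24 b{\left(3 \cdot 2 \right)} = \left(-5 - 0\right) + 24 \left(32 + 4 \cdot 3 \cdot 2\right) = \left(-5 + 0\right) + 24 \left(32 + 4 \cdot 6\right) = -5 + 24 \left(32 + 24\right) = -5 + 24 \cdot 56 = -5 + 1344 = 1339$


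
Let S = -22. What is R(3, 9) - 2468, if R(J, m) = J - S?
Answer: -2443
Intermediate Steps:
R(J, m) = 22 + J (R(J, m) = J - 1*(-22) = J + 22 = 22 + J)
R(3, 9) - 2468 = (22 + 3) - 2468 = 25 - 2468 = -2443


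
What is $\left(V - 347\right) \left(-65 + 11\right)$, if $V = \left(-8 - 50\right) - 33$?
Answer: $23652$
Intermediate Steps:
$V = -91$ ($V = -58 - 33 = -91$)
$\left(V - 347\right) \left(-65 + 11\right) = \left(-91 - 347\right) \left(-65 + 11\right) = \left(-438\right) \left(-54\right) = 23652$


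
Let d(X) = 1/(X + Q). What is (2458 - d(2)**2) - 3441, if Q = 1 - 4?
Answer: -984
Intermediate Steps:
Q = -3
d(X) = 1/(-3 + X) (d(X) = 1/(X - 3) = 1/(-3 + X))
(2458 - d(2)**2) - 3441 = (2458 - (1/(-3 + 2))**2) - 3441 = (2458 - (1/(-1))**2) - 3441 = (2458 - 1*(-1)**2) - 3441 = (2458 - 1*1) - 3441 = (2458 - 1) - 3441 = 2457 - 3441 = -984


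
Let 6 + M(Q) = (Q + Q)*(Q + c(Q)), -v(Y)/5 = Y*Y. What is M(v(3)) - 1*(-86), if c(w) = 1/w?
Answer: 4132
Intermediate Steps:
v(Y) = -5*Y² (v(Y) = -5*Y*Y = -5*Y²)
M(Q) = -6 + 2*Q*(Q + 1/Q) (M(Q) = -6 + (Q + Q)*(Q + 1/Q) = -6 + (2*Q)*(Q + 1/Q) = -6 + 2*Q*(Q + 1/Q))
M(v(3)) - 1*(-86) = (-4 + 2*(-5*3²)²) - 1*(-86) = (-4 + 2*(-5*9)²) + 86 = (-4 + 2*(-45)²) + 86 = (-4 + 2*2025) + 86 = (-4 + 4050) + 86 = 4046 + 86 = 4132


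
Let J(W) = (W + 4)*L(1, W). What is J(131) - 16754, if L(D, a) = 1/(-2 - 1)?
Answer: -16799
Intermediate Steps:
L(D, a) = -⅓ (L(D, a) = 1/(-3) = -⅓)
J(W) = -4/3 - W/3 (J(W) = (W + 4)*(-⅓) = (4 + W)*(-⅓) = -4/3 - W/3)
J(131) - 16754 = (-4/3 - ⅓*131) - 16754 = (-4/3 - 131/3) - 16754 = -45 - 16754 = -16799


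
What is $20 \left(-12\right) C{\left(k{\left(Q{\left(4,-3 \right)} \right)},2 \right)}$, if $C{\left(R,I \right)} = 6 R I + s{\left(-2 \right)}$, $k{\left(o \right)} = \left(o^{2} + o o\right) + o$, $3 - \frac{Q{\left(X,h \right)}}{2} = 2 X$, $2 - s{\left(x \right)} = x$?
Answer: $-548160$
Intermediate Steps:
$s{\left(x \right)} = 2 - x$
$Q{\left(X,h \right)} = 6 - 4 X$ ($Q{\left(X,h \right)} = 6 - 2 \cdot 2 X = 6 - 4 X$)
$k{\left(o \right)} = o + 2 o^{2}$ ($k{\left(o \right)} = \left(o^{2} + o^{2}\right) + o = 2 o^{2} + o = o + 2 o^{2}$)
$C{\left(R,I \right)} = 4 + 6 I R$ ($C{\left(R,I \right)} = 6 R I + \left(2 - -2\right) = 6 I R + \left(2 + 2\right) = 6 I R + 4 = 4 + 6 I R$)
$20 \left(-12\right) C{\left(k{\left(Q{\left(4,-3 \right)} \right)},2 \right)} = 20 \left(-12\right) \left(4 + 6 \cdot 2 \left(6 - 16\right) \left(1 + 2 \left(6 - 16\right)\right)\right) = - 240 \left(4 + 6 \cdot 2 \left(6 - 16\right) \left(1 + 2 \left(6 - 16\right)\right)\right) = - 240 \left(4 + 6 \cdot 2 \left(- 10 \left(1 + 2 \left(-10\right)\right)\right)\right) = - 240 \left(4 + 6 \cdot 2 \left(- 10 \left(1 - 20\right)\right)\right) = - 240 \left(4 + 6 \cdot 2 \left(\left(-10\right) \left(-19\right)\right)\right) = - 240 \left(4 + 6 \cdot 2 \cdot 190\right) = - 240 \left(4 + 2280\right) = \left(-240\right) 2284 = -548160$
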